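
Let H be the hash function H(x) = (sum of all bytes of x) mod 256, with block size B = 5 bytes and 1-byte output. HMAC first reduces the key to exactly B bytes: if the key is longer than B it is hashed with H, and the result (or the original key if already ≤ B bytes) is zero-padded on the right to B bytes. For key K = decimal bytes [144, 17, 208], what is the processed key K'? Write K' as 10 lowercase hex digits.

Key decimal bytes [144, 17, 208] = 90 11 d0 is 3 bytes ≤ B = 5; zero-pad to 5 bytes: K' = 90 11 d0 00 00.

9011d00000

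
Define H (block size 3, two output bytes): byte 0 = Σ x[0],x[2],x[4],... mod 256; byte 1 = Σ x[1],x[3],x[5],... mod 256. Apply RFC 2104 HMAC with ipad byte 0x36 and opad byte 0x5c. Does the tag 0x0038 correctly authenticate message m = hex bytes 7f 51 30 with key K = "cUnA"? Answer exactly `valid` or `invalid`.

Key "cUnA" = 63 55 6e 41 is 4 bytes > B = 3, so hash it first: H(key) = d1 96, then zero-pad to 3 bytes: K' = d1 96 00.
K' ⊕ ipad = e7 a0 36; K' ⊕ opad = 8d ca 5c.
Inner hash: even-index sum = 366 mod 256 = 110; odd-index sum = 335 mod 256 = 79 → 6e 4f.
Outer hash (recomputed tag): even-index sum = 312 mod 256 = 56; odd-index sum = 312 mod 256 = 56 → 38 38.
Recomputed tag = 3838; claimed = 0038 → mismatch.

invalid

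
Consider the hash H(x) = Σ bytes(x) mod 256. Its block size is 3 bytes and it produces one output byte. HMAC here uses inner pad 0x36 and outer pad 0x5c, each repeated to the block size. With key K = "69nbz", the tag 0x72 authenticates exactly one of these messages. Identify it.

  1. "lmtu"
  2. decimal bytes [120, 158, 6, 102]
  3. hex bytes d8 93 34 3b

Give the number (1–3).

Key "69nbz" = 36 39 6e 62 7a is 5 bytes > B = 3, so hash it first: H(key) = b9, then zero-pad to 3 bytes: K' = b9 00 00.
K' ⊕ ipad = 8f 36 36; K' ⊕ opad = e5 5c 5c.
m1: inner = H(8f 36 36 6c 6d 74 75) = bd; tag = H(e5 5c 5c bd) = 5a
m2: inner = H(8f 36 36 78 9e 06 66) = 7d; tag = H(e5 5c 5c 7d) = 1a
m3: inner = H(8f 36 36 d8 93 34 3b) = d5; tag = H(e5 5c 5c d5) = 72 ← matches

3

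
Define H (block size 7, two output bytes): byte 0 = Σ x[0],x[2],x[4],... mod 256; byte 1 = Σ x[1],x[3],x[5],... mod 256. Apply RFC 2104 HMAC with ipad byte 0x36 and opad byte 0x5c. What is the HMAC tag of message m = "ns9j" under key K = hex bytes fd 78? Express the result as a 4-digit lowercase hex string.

1626

Key hex bytes fd 78 is 2 bytes ≤ B = 7; zero-pad to 7 bytes: K' = fd 78 00 00 00 00 00.
K' ⊕ ipad = cb 4e 36 36 36 36 36.  K' ⊕ opad = a1 24 5c 5c 5c 5c 5c.
Inner input = (K'⊕ipad) ∥ m = cb 4e 36 36 36 36 36 ∥ 6e 73 39 6a.
Inner hash: even-index sum = 586 mod 256 = 74; odd-index sum = 353 mod 256 = 97 → 4a 61.
Outer input = (K'⊕opad) ∥ inner = a1 24 5c 5c 5c 5c 5c ∥ 4a 61.
Outer hash (tag): even-index sum = 534 mod 256 = 22; odd-index sum = 294 mod 256 = 38 → 16 26.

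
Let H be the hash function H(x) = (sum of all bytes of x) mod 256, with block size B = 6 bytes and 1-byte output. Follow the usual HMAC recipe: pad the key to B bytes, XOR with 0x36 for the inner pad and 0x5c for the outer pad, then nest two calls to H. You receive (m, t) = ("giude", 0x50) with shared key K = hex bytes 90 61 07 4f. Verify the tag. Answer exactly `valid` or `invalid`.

Key hex bytes 90 61 07 4f is 4 bytes ≤ B = 6; zero-pad to 6 bytes: K' = 90 61 07 4f 00 00.
K' ⊕ ipad = a6 57 31 79 36 36; K' ⊕ opad = cc 3d 5b 13 5c 5c.
Inner hash: sum = 166+87+49+121+54+54+103+105+117+100+101 = 1057; mod 256 = 33 → 21.
Outer hash (recomputed tag): sum = 204+61+91+19+92+92+33 = 592; mod 256 = 80 → 50.
Recomputed tag = 50; claimed = 50 → match.

valid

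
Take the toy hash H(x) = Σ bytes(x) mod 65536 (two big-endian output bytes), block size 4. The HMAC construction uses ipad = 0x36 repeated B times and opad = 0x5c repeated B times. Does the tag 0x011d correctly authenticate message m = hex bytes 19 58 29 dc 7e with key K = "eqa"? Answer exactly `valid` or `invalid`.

valid

Key "eqa" = 65 71 61 is 3 bytes ≤ B = 4; zero-pad to 4 bytes: K' = 65 71 61 00.
K' ⊕ ipad = 53 47 57 36; K' ⊕ opad = 39 2d 3d 5c.
Inner hash: sum = 83+71+87+54+25+88+41+220+126 = 795 → 03 1b.
Outer hash (recomputed tag): sum = 57+45+61+92+3+27 = 285 → 01 1d.
Recomputed tag = 011d; claimed = 011d → match.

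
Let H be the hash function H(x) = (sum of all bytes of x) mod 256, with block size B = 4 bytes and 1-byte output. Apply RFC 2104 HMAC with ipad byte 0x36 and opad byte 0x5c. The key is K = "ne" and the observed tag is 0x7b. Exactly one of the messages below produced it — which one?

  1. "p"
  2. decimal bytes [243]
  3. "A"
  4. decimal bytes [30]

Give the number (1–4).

3

Key "ne" = 6e 65 is 2 bytes ≤ B = 4; zero-pad to 4 bytes: K' = 6e 65 00 00.
K' ⊕ ipad = 58 53 36 36; K' ⊕ opad = 32 39 5c 5c.
m1: inner = H(58 53 36 36 70) = 87; tag = H(32 39 5c 5c 87) = aa
m2: inner = H(58 53 36 36 f3) = 0a; tag = H(32 39 5c 5c 0a) = 2d
m3: inner = H(58 53 36 36 41) = 58; tag = H(32 39 5c 5c 58) = 7b ← matches
m4: inner = H(58 53 36 36 1e) = 35; tag = H(32 39 5c 5c 35) = 58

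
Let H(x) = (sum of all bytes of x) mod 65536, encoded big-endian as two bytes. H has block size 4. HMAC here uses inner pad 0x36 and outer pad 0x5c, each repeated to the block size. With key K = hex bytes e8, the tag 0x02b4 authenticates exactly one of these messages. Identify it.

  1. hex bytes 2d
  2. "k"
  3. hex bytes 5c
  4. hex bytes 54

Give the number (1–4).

2

Key hex bytes e8 is 1 byte ≤ B = 4; zero-pad to 4 bytes: K' = e8 00 00 00.
K' ⊕ ipad = de 36 36 36; K' ⊕ opad = b4 5c 5c 5c.
m1: inner = H(de 36 36 36 2d) = 01 ad; tag = H(b4 5c 5c 5c 01 ad) = 0276
m2: inner = H(de 36 36 36 6b) = 01 eb; tag = H(b4 5c 5c 5c 01 eb) = 02b4 ← matches
m3: inner = H(de 36 36 36 5c) = 01 dc; tag = H(b4 5c 5c 5c 01 dc) = 02a5
m4: inner = H(de 36 36 36 54) = 01 d4; tag = H(b4 5c 5c 5c 01 d4) = 029d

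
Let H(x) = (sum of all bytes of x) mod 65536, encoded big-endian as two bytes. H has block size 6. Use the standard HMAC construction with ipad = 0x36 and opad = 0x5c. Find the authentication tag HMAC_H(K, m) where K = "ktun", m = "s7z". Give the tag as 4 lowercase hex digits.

Key "ktun" = 6b 74 75 6e is 4 bytes ≤ B = 6; zero-pad to 6 bytes: K' = 6b 74 75 6e 00 00.
K' ⊕ ipad = 5d 42 43 58 36 36.  K' ⊕ opad = 37 28 29 32 5c 5c.
Inner input = (K'⊕ipad) ∥ m = 5d 42 43 58 36 36 ∥ 73 37 7a.
Inner hash: sum = 93+66+67+88+54+54+115+55+122 = 714 → 02 ca.
Outer input = (K'⊕opad) ∥ inner = 37 28 29 32 5c 5c ∥ 02 ca.
Outer hash (tag): sum = 55+40+41+50+92+92+2+202 = 574 → 02 3e.

023e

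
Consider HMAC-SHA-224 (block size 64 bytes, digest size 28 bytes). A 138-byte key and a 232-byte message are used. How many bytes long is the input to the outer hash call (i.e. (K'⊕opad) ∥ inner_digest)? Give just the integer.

Key is 138 > 64 bytes, so it is hashed to 28 bytes then zero-padded to 64: |K'| = 64.
Outer input = (K'⊕opad) ∥ H(inner) → 64 + 28 = 92 bytes.

92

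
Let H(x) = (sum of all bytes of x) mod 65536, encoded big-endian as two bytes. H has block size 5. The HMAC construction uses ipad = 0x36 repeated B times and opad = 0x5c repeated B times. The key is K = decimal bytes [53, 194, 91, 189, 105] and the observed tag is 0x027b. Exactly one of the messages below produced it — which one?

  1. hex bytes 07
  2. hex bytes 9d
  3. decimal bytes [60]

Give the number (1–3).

Key decimal bytes [53, 194, 91, 189, 105] = 35 c2 5b bd 69 is exactly B = 5 bytes: K' = 35 c2 5b bd 69.
K' ⊕ ipad = 03 f4 6d 8b 5f; K' ⊕ opad = 69 9e 07 e1 35.
m1: inner = H(03 f4 6d 8b 5f 07) = 02 55; tag = H(69 9e 07 e1 35 02 55) = 027b ← matches
m2: inner = H(03 f4 6d 8b 5f 9d) = 02 eb; tag = H(69 9e 07 e1 35 02 eb) = 0311
m3: inner = H(03 f4 6d 8b 5f 3c) = 02 8a; tag = H(69 9e 07 e1 35 02 8a) = 02b0

1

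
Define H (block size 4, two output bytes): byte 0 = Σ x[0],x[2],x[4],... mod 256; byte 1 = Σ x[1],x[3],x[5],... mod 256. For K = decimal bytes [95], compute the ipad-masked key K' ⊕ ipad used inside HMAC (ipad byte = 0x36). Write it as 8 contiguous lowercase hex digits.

69363636

Key decimal bytes [95] = 5f is 1 byte ≤ B = 4; zero-pad to 4 bytes: K' = 5f 00 00 00.
XOR each byte with 0x36: 5f⊕36=69, 00⊕36=36, 00⊕36=36, 00⊕36=36.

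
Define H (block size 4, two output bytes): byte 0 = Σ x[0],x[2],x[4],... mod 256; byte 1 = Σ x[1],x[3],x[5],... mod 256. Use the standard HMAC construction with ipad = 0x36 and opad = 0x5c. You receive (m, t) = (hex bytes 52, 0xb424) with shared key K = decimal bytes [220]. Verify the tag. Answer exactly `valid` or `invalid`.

Key decimal bytes [220] = dc is 1 byte ≤ B = 4; zero-pad to 4 bytes: K' = dc 00 00 00.
K' ⊕ ipad = ea 36 36 36; K' ⊕ opad = 80 5c 5c 5c.
Inner hash: even-index sum = 370 mod 256 = 114; odd-index sum = 108 mod 256 = 108 → 72 6c.
Outer hash (recomputed tag): even-index sum = 334 mod 256 = 78; odd-index sum = 292 mod 256 = 36 → 4e 24.
Recomputed tag = 4e24; claimed = b424 → mismatch.

invalid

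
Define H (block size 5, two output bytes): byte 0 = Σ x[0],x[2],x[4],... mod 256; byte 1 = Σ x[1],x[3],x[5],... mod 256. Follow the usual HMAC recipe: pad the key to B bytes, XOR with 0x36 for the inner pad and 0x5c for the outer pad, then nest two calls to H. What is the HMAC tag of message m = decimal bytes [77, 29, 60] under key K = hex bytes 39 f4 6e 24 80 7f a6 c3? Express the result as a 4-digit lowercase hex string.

Key hex bytes 39 f4 6e 24 80 7f a6 c3 is 8 bytes > B = 5, so hash it first: H(key) = cd 5a, then zero-pad to 5 bytes: K' = cd 5a 00 00 00.
K' ⊕ ipad = fb 6c 36 36 36.  K' ⊕ opad = 91 06 5c 5c 5c.
Inner input = (K'⊕ipad) ∥ m = fb 6c 36 36 36 ∥ 4d 1d 3c.
Inner hash: even-index sum = 388 mod 256 = 132; odd-index sum = 299 mod 256 = 43 → 84 2b.
Outer input = (K'⊕opad) ∥ inner = 91 06 5c 5c 5c ∥ 84 2b.
Outer hash (tag): even-index sum = 372 mod 256 = 116; odd-index sum = 230 mod 256 = 230 → 74 e6.

74e6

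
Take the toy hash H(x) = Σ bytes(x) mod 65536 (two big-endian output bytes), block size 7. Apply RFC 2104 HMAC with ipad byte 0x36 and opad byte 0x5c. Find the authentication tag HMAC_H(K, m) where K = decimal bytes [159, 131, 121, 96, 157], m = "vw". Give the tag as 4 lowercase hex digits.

Key decimal bytes [159, 131, 121, 96, 157] = 9f 83 79 60 9d is 5 bytes ≤ B = 7; zero-pad to 7 bytes: K' = 9f 83 79 60 9d 00 00.
K' ⊕ ipad = a9 b5 4f 56 ab 36 36.  K' ⊕ opad = c3 df 25 3c c1 5c 5c.
Inner input = (K'⊕ipad) ∥ m = a9 b5 4f 56 ab 36 36 ∥ 76 77.
Inner hash: sum = 169+181+79+86+171+54+54+118+119 = 1031 → 04 07.
Outer input = (K'⊕opad) ∥ inner = c3 df 25 3c c1 5c 5c ∥ 04 07.
Outer hash (tag): sum = 195+223+37+60+193+92+92+4+7 = 903 → 03 87.

0387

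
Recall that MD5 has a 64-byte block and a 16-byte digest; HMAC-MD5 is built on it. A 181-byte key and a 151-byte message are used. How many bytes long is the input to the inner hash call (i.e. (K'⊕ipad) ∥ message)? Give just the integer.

215

Key is 181 > 64 bytes, so it is hashed to 16 bytes then zero-padded to 64: |K'| = 64.
Inner input = (K'⊕ipad) ∥ m → 64 + 151 = 215 bytes.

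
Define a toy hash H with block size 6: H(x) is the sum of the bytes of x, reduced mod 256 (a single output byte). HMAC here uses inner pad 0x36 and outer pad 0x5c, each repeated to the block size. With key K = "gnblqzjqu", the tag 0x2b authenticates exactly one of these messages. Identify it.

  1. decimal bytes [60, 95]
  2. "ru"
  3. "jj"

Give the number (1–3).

Key "gnblqzjqu" = 67 6e 62 6c 71 7a 6a 71 75 is 9 bytes > B = 6, so hash it first: H(key) = de, then zero-pad to 6 bytes: K' = de 00 00 00 00 00.
K' ⊕ ipad = e8 36 36 36 36 36; K' ⊕ opad = 82 5c 5c 5c 5c 5c.
m1: inner = H(e8 36 36 36 36 36 3c 5f) = 91; tag = H(82 5c 5c 5c 5c 5c 91) = df
m2: inner = H(e8 36 36 36 36 36 72 75) = dd; tag = H(82 5c 5c 5c 5c 5c dd) = 2b ← matches
m3: inner = H(e8 36 36 36 36 36 6a 6a) = ca; tag = H(82 5c 5c 5c 5c 5c ca) = 18

2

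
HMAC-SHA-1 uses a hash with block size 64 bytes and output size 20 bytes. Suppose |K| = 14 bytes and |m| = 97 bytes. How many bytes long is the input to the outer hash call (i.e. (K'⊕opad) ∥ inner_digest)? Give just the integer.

Key is 14 ≤ 64 bytes, zero-padded: |K'| = 64.
Outer input = (K'⊕opad) ∥ H(inner) → 64 + 20 = 84 bytes.

84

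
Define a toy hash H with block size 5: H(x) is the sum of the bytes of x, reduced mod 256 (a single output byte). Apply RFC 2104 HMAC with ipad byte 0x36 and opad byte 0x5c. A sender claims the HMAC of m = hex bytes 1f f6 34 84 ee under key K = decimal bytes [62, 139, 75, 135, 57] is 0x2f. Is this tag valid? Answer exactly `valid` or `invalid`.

Key decimal bytes [62, 139, 75, 135, 57] = 3e 8b 4b 87 39 is exactly B = 5 bytes: K' = 3e 8b 4b 87 39.
K' ⊕ ipad = 08 bd 7d b1 0f; K' ⊕ opad = 62 d7 17 db 65.
Inner hash: sum = 8+189+125+177+15+31+246+52+132+238 = 1213; mod 256 = 189 → bd.
Outer hash (recomputed tag): sum = 98+215+23+219+101+189 = 845; mod 256 = 77 → 4d.
Recomputed tag = 4d; claimed = 2f → mismatch.

invalid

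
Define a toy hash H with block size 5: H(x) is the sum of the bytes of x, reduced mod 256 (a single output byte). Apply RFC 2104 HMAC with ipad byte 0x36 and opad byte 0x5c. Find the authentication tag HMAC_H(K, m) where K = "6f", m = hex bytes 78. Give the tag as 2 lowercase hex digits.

22

Key "6f" = 36 66 is 2 bytes ≤ B = 5; zero-pad to 5 bytes: K' = 36 66 00 00 00.
K' ⊕ ipad = 00 50 36 36 36.  K' ⊕ opad = 6a 3a 5c 5c 5c.
Inner input = (K'⊕ipad) ∥ m = 00 50 36 36 36 ∥ 78.
Inner hash: sum = 0+80+54+54+54+120 = 362; mod 256 = 106 → 6a.
Outer input = (K'⊕opad) ∥ inner = 6a 3a 5c 5c 5c ∥ 6a.
Outer hash (tag): sum = 106+58+92+92+92+106 = 546; mod 256 = 34 → 22.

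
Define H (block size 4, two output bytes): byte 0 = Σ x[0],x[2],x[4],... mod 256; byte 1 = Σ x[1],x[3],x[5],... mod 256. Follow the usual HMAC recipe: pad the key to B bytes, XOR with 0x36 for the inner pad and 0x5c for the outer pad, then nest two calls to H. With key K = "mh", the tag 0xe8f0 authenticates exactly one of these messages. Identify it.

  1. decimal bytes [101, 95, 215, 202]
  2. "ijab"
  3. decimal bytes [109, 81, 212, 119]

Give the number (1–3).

2

Key "mh" = 6d 68 is 2 bytes ≤ B = 4; zero-pad to 4 bytes: K' = 6d 68 00 00.
K' ⊕ ipad = 5b 5e 36 36; K' ⊕ opad = 31 34 5c 5c.
m1: inner = H(5b 5e 36 36 65 5f d7 ca) = cd bd; tag = H(31 34 5c 5c cd bd) = 5a4d
m2: inner = H(5b 5e 36 36 69 6a 61 62) = 5b 60; tag = H(31 34 5c 5c 5b 60) = e8f0 ← matches
m3: inner = H(5b 5e 36 36 6d 51 d4 77) = d2 5c; tag = H(31 34 5c 5c d2 5c) = 5fec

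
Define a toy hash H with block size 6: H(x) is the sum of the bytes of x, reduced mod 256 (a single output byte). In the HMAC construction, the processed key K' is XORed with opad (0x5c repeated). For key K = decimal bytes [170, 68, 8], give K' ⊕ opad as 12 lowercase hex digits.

f618545c5c5c

Key decimal bytes [170, 68, 8] = aa 44 08 is 3 bytes ≤ B = 6; zero-pad to 6 bytes: K' = aa 44 08 00 00 00.
XOR each byte with 0x5c: aa⊕5c=f6, 44⊕5c=18, 08⊕5c=54, 00⊕5c=5c, 00⊕5c=5c, 00⊕5c=5c.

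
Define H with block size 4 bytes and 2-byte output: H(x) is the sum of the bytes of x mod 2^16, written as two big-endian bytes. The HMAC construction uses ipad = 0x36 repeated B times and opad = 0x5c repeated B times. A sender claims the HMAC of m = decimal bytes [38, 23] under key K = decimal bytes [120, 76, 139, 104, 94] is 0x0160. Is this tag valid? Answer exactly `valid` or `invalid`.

Key decimal bytes [120, 76, 139, 104, 94] = 78 4c 8b 68 5e is 5 bytes > B = 4, so hash it first: H(key) = 02 15, then zero-pad to 4 bytes: K' = 02 15 00 00.
K' ⊕ ipad = 34 23 36 36; K' ⊕ opad = 5e 49 5c 5c.
Inner hash: sum = 52+35+54+54+38+23 = 256 → 01 00.
Outer hash (recomputed tag): sum = 94+73+92+92+1+0 = 352 → 01 60.
Recomputed tag = 0160; claimed = 0160 → match.

valid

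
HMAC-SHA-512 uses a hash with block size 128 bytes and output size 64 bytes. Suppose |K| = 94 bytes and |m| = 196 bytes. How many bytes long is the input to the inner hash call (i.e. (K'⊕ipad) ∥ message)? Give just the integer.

324

Key is 94 ≤ 128 bytes, zero-padded: |K'| = 128.
Inner input = (K'⊕ipad) ∥ m → 128 + 196 = 324 bytes.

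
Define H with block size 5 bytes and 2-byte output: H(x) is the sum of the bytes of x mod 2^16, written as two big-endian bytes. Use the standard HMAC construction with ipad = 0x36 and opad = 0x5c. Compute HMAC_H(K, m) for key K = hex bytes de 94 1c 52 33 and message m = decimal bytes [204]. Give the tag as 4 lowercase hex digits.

Key hex bytes de 94 1c 52 33 is exactly B = 5 bytes: K' = de 94 1c 52 33.
K' ⊕ ipad = e8 a2 2a 64 05.  K' ⊕ opad = 82 c8 40 0e 6f.
Inner input = (K'⊕ipad) ∥ m = e8 a2 2a 64 05 ∥ cc.
Inner hash: sum = 232+162+42+100+5+204 = 745 → 02 e9.
Outer input = (K'⊕opad) ∥ inner = 82 c8 40 0e 6f ∥ 02 e9.
Outer hash (tag): sum = 130+200+64+14+111+2+233 = 754 → 02 f2.

02f2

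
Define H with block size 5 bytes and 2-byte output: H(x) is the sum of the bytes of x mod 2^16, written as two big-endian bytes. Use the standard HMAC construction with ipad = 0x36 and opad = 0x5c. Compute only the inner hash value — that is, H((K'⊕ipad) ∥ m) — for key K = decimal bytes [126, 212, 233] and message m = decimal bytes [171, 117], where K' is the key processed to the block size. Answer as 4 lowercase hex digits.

0395

Key decimal bytes [126, 212, 233] = 7e d4 e9 is 3 bytes ≤ B = 5; zero-pad to 5 bytes: K' = 7e d4 e9 00 00.
K' ⊕ ipad = 48 e2 df 36 36.
Inner input = 48 e2 df 36 36 ∥ ab 75.
Inner hash: sum = 72+226+223+54+54+171+117 = 917 → 03 95.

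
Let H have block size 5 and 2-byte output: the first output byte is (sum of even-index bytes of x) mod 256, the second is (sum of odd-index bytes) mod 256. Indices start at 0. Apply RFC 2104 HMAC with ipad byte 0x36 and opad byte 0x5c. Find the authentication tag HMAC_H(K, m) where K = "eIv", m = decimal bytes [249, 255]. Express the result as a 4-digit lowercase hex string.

6d39

Key "eIv" = 65 49 76 is 3 bytes ≤ B = 5; zero-pad to 5 bytes: K' = 65 49 76 00 00.
K' ⊕ ipad = 53 7f 40 36 36.  K' ⊕ opad = 39 15 2a 5c 5c.
Inner input = (K'⊕ipad) ∥ m = 53 7f 40 36 36 ∥ f9 ff.
Inner hash: even-index sum = 456 mod 256 = 200; odd-index sum = 430 mod 256 = 174 → c8 ae.
Outer input = (K'⊕opad) ∥ inner = 39 15 2a 5c 5c ∥ c8 ae.
Outer hash (tag): even-index sum = 365 mod 256 = 109; odd-index sum = 313 mod 256 = 57 → 6d 39.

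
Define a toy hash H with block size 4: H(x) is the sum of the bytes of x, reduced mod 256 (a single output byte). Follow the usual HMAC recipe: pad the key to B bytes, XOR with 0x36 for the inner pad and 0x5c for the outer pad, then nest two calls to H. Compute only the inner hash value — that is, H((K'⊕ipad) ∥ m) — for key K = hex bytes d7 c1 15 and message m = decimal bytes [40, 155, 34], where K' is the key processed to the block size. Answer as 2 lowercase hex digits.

16

Key hex bytes d7 c1 15 is 3 bytes ≤ B = 4; zero-pad to 4 bytes: K' = d7 c1 15 00.
K' ⊕ ipad = e1 f7 23 36.
Inner input = e1 f7 23 36 ∥ 28 9b 22.
Inner hash: sum = 225+247+35+54+40+155+34 = 790; mod 256 = 22 → 16.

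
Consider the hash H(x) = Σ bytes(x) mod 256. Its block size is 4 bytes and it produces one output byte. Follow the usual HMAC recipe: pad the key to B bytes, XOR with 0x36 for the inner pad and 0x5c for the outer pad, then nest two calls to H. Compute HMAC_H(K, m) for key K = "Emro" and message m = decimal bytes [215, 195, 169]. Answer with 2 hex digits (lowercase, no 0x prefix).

Key "Emro" = 45 6d 72 6f is exactly B = 4 bytes: K' = 45 6d 72 6f.
K' ⊕ ipad = 73 5b 44 59.  K' ⊕ opad = 19 31 2e 33.
Inner input = (K'⊕ipad) ∥ m = 73 5b 44 59 ∥ d7 c3 a9.
Inner hash: sum = 115+91+68+89+215+195+169 = 942; mod 256 = 174 → ae.
Outer input = (K'⊕opad) ∥ inner = 19 31 2e 33 ∥ ae.
Outer hash (tag): sum = 25+49+46+51+174 = 345; mod 256 = 89 → 59.

59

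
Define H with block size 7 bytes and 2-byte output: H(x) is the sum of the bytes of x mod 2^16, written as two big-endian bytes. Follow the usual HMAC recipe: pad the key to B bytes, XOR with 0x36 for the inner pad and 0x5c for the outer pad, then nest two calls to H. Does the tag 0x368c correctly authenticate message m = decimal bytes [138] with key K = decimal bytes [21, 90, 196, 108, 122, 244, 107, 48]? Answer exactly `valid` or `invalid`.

invalid

Key decimal bytes [21, 90, 196, 108, 122, 244, 107, 48] = 15 5a c4 6c 7a f4 6b 30 is 8 bytes > B = 7, so hash it first: H(key) = 03 a8, then zero-pad to 7 bytes: K' = 03 a8 00 00 00 00 00.
K' ⊕ ipad = 35 9e 36 36 36 36 36; K' ⊕ opad = 5f f4 5c 5c 5c 5c 5c.
Inner hash: sum = 53+158+54+54+54+54+54+138 = 619 → 02 6b.
Outer hash (recomputed tag): sum = 95+244+92+92+92+92+92+2+107 = 908 → 03 8c.
Recomputed tag = 038c; claimed = 368c → mismatch.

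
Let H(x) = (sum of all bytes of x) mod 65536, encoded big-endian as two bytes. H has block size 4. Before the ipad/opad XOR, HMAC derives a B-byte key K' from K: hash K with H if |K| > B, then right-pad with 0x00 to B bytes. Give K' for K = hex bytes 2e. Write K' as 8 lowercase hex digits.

Key hex bytes 2e is 1 byte ≤ B = 4; zero-pad to 4 bytes: K' = 2e 00 00 00.

2e000000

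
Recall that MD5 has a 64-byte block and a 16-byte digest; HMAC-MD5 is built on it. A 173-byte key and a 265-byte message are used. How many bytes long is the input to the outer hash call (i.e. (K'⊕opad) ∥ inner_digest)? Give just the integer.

80

Key is 173 > 64 bytes, so it is hashed to 16 bytes then zero-padded to 64: |K'| = 64.
Outer input = (K'⊕opad) ∥ H(inner) → 64 + 16 = 80 bytes.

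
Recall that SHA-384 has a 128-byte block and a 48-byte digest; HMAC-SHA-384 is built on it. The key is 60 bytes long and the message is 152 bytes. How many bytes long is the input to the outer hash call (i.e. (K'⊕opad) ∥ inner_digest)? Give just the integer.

Key is 60 ≤ 128 bytes, zero-padded: |K'| = 128.
Outer input = (K'⊕opad) ∥ H(inner) → 128 + 48 = 176 bytes.

176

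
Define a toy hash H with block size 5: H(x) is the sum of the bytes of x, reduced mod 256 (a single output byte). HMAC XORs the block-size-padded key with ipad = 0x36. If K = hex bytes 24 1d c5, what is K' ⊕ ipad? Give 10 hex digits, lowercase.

Key hex bytes 24 1d c5 is 3 bytes ≤ B = 5; zero-pad to 5 bytes: K' = 24 1d c5 00 00.
XOR each byte with 0x36: 24⊕36=12, 1d⊕36=2b, c5⊕36=f3, 00⊕36=36, 00⊕36=36.

122bf33636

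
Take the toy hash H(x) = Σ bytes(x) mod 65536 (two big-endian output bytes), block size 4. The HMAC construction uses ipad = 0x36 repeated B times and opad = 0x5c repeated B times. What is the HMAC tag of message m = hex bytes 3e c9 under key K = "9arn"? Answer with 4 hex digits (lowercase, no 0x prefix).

010d

Key "9arn" = 39 61 72 6e is exactly B = 4 bytes: K' = 39 61 72 6e.
K' ⊕ ipad = 0f 57 44 58.  K' ⊕ opad = 65 3d 2e 32.
Inner input = (K'⊕ipad) ∥ m = 0f 57 44 58 ∥ 3e c9.
Inner hash: sum = 15+87+68+88+62+201 = 521 → 02 09.
Outer input = (K'⊕opad) ∥ inner = 65 3d 2e 32 ∥ 02 09.
Outer hash (tag): sum = 101+61+46+50+2+9 = 269 → 01 0d.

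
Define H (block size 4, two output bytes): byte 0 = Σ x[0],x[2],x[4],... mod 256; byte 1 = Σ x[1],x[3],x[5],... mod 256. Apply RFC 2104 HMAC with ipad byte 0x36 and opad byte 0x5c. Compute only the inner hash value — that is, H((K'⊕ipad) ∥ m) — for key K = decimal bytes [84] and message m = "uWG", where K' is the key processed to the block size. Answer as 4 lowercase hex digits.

54c3

Key decimal bytes [84] = 54 is 1 byte ≤ B = 4; zero-pad to 4 bytes: K' = 54 00 00 00.
K' ⊕ ipad = 62 36 36 36.
Inner input = 62 36 36 36 ∥ 75 57 47.
Inner hash: even-index sum = 340 mod 256 = 84; odd-index sum = 195 mod 256 = 195 → 54 c3.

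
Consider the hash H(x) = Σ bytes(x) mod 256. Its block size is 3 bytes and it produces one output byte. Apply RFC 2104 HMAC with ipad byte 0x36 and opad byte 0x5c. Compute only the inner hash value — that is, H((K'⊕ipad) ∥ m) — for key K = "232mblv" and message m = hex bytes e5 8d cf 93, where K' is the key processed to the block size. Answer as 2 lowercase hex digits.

be

Key "232mblv" = 32 33 32 6d 62 6c 76 is 7 bytes > B = 3, so hash it first: H(key) = 48, then zero-pad to 3 bytes: K' = 48 00 00.
K' ⊕ ipad = 7e 36 36.
Inner input = 7e 36 36 ∥ e5 8d cf 93.
Inner hash: sum = 126+54+54+229+141+207+147 = 958; mod 256 = 190 → be.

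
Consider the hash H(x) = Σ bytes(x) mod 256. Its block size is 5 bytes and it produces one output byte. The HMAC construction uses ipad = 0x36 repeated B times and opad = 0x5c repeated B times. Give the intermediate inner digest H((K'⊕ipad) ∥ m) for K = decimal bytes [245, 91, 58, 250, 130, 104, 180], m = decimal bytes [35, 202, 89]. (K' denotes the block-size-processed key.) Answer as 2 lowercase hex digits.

Key decimal bytes [245, 91, 58, 250, 130, 104, 180] = f5 5b 3a fa 82 68 b4 is 7 bytes > B = 5, so hash it first: H(key) = 22, then zero-pad to 5 bytes: K' = 22 00 00 00 00.
K' ⊕ ipad = 14 36 36 36 36.
Inner input = 14 36 36 36 36 ∥ 23 ca 59.
Inner hash: sum = 20+54+54+54+54+35+202+89 = 562; mod 256 = 50 → 32.

32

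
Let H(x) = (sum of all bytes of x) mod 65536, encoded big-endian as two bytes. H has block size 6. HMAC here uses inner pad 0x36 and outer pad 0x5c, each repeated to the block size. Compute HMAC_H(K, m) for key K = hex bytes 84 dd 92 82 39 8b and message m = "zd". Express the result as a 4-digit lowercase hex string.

Key hex bytes 84 dd 92 82 39 8b is exactly B = 6 bytes: K' = 84 dd 92 82 39 8b.
K' ⊕ ipad = b2 eb a4 b4 0f bd.  K' ⊕ opad = d8 81 ce de 65 d7.
Inner input = (K'⊕ipad) ∥ m = b2 eb a4 b4 0f bd ∥ 7a 64.
Inner hash: sum = 178+235+164+180+15+189+122+100 = 1183 → 04 9f.
Outer input = (K'⊕opad) ∥ inner = d8 81 ce de 65 d7 ∥ 04 9f.
Outer hash (tag): sum = 216+129+206+222+101+215+4+159 = 1252 → 04 e4.

04e4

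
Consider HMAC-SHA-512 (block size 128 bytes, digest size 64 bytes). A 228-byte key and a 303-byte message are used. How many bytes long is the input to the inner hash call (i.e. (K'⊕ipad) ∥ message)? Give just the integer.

Key is 228 > 128 bytes, so it is hashed to 64 bytes then zero-padded to 128: |K'| = 128.
Inner input = (K'⊕ipad) ∥ m → 128 + 303 = 431 bytes.

431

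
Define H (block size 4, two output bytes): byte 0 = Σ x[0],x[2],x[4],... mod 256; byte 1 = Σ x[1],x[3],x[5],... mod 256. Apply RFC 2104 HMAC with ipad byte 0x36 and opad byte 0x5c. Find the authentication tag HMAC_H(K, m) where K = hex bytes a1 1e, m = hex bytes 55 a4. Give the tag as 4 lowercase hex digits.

Key hex bytes a1 1e is 2 bytes ≤ B = 4; zero-pad to 4 bytes: K' = a1 1e 00 00.
K' ⊕ ipad = 97 28 36 36.  K' ⊕ opad = fd 42 5c 5c.
Inner input = (K'⊕ipad) ∥ m = 97 28 36 36 ∥ 55 a4.
Inner hash: even-index sum = 290 mod 256 = 34; odd-index sum = 258 mod 256 = 2 → 22 02.
Outer input = (K'⊕opad) ∥ inner = fd 42 5c 5c ∥ 22 02.
Outer hash (tag): even-index sum = 379 mod 256 = 123; odd-index sum = 160 mod 256 = 160 → 7b a0.

7ba0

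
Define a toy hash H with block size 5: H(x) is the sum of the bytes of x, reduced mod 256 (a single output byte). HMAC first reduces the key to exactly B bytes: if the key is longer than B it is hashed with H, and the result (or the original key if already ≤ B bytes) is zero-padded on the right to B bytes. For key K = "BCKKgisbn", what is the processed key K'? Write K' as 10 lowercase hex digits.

|K| = 9 > B = 5, so first hash the key.
H(K): sum = 66+67+75+75+103+105+115+98+110 = 814; mod 256 = 46 → 2e.
Zero-pad H(K) = 2e to 5 bytes: K' = 2e 00 00 00 00.

2e00000000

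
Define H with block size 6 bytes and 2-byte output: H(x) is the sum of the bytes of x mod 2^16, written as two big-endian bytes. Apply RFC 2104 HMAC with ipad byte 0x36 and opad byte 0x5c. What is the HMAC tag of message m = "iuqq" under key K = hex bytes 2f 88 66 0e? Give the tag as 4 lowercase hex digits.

0319

Key hex bytes 2f 88 66 0e is 4 bytes ≤ B = 6; zero-pad to 6 bytes: K' = 2f 88 66 0e 00 00.
K' ⊕ ipad = 19 be 50 38 36 36.  K' ⊕ opad = 73 d4 3a 52 5c 5c.
Inner input = (K'⊕ipad) ∥ m = 19 be 50 38 36 36 ∥ 69 75 71 71.
Inner hash: sum = 25+190+80+56+54+54+105+117+113+113 = 907 → 03 8b.
Outer input = (K'⊕opad) ∥ inner = 73 d4 3a 52 5c 5c ∥ 03 8b.
Outer hash (tag): sum = 115+212+58+82+92+92+3+139 = 793 → 03 19.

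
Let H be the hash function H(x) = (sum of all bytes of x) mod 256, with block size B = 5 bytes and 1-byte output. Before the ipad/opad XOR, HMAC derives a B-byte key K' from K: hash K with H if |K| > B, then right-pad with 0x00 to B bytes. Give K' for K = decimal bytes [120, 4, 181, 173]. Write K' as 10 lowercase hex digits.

Key decimal bytes [120, 4, 181, 173] = 78 04 b5 ad is 4 bytes ≤ B = 5; zero-pad to 5 bytes: K' = 78 04 b5 ad 00.

7804b5ad00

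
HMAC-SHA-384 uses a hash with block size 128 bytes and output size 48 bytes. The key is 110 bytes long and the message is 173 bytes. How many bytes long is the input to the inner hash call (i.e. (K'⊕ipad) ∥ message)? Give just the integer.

Key is 110 ≤ 128 bytes, zero-padded: |K'| = 128.
Inner input = (K'⊕ipad) ∥ m → 128 + 173 = 301 bytes.

301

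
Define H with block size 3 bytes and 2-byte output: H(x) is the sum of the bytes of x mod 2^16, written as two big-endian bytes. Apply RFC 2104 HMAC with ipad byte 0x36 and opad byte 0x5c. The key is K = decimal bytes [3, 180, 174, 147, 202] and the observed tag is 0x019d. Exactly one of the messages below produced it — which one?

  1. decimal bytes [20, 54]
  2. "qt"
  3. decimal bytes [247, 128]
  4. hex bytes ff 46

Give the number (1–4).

2

Key decimal bytes [3, 180, 174, 147, 202] = 03 b4 ae 93 ca is 5 bytes > B = 3, so hash it first: H(key) = 02 c2, then zero-pad to 3 bytes: K' = 02 c2 00.
K' ⊕ ipad = 34 f4 36; K' ⊕ opad = 5e 9e 5c.
m1: inner = H(34 f4 36 14 36) = 01 a8; tag = H(5e 9e 5c 01 a8) = 0201
m2: inner = H(34 f4 36 71 74) = 02 43; tag = H(5e 9e 5c 02 43) = 019d ← matches
m3: inner = H(34 f4 36 f7 80) = 02 d5; tag = H(5e 9e 5c 02 d5) = 022f
m4: inner = H(34 f4 36 ff 46) = 02 a3; tag = H(5e 9e 5c 02 a3) = 01fd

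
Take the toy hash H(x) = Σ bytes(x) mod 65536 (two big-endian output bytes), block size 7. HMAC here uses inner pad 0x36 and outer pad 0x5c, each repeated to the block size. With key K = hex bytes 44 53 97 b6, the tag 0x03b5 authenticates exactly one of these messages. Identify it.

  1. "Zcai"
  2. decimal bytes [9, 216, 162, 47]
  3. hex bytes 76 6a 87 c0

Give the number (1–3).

3

Key hex bytes 44 53 97 b6 is 4 bytes ≤ B = 7; zero-pad to 7 bytes: K' = 44 53 97 b6 00 00 00.
K' ⊕ ipad = 72 65 a1 80 36 36 36; K' ⊕ opad = 18 0f cb ea 5c 5c 5c.
m1: inner = H(72 65 a1 80 36 36 36 5a 63 61 69) = 04 21; tag = H(18 0f cb ea 5c 5c 5c 04 21) = 0315
m2: inner = H(72 65 a1 80 36 36 36 09 d8 a2 2f) = 04 4c; tag = H(18 0f cb ea 5c 5c 5c 04 4c) = 0340
m3: inner = H(72 65 a1 80 36 36 36 76 6a 87 c0) = 04 c1; tag = H(18 0f cb ea 5c 5c 5c 04 c1) = 03b5 ← matches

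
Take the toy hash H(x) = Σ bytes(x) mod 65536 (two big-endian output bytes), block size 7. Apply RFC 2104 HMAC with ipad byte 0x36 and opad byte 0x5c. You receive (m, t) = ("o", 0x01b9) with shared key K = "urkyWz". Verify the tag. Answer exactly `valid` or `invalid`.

Key "urkyWz" = 75 72 6b 79 57 7a is 6 bytes ≤ B = 7; zero-pad to 7 bytes: K' = 75 72 6b 79 57 7a 00.
K' ⊕ ipad = 43 44 5d 4f 61 4c 36; K' ⊕ opad = 29 2e 37 25 0b 26 5c.
Inner hash: sum = 67+68+93+79+97+76+54+111 = 645 → 02 85.
Outer hash (recomputed tag): sum = 41+46+55+37+11+38+92+2+133 = 455 → 01 c7.
Recomputed tag = 01c7; claimed = 01b9 → mismatch.

invalid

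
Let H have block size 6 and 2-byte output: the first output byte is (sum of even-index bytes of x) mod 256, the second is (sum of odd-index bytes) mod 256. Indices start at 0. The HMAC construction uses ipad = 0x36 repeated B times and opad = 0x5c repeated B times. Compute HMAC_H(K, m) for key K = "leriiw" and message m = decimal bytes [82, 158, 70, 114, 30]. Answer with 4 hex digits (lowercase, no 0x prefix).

Key "leriiw" = 6c 65 72 69 69 77 is exactly B = 6 bytes: K' = 6c 65 72 69 69 77.
K' ⊕ ipad = 5a 53 44 5f 5f 41.  K' ⊕ opad = 30 39 2e 35 35 2b.
Inner input = (K'⊕ipad) ∥ m = 5a 53 44 5f 5f 41 ∥ 52 9e 46 72 1e.
Inner hash: even-index sum = 435 mod 256 = 179; odd-index sum = 515 mod 256 = 3 → b3 03.
Outer input = (K'⊕opad) ∥ inner = 30 39 2e 35 35 2b ∥ b3 03.
Outer hash (tag): even-index sum = 326 mod 256 = 70; odd-index sum = 156 mod 256 = 156 → 46 9c.

469c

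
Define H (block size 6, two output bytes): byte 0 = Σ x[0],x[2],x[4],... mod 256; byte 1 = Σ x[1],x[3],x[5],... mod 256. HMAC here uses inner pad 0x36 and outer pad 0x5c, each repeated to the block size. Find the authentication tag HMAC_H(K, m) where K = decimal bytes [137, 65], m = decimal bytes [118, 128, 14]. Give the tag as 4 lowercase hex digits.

Key decimal bytes [137, 65] = 89 41 is 2 bytes ≤ B = 6; zero-pad to 6 bytes: K' = 89 41 00 00 00 00.
K' ⊕ ipad = bf 77 36 36 36 36.  K' ⊕ opad = d5 1d 5c 5c 5c 5c.
Inner input = (K'⊕ipad) ∥ m = bf 77 36 36 36 36 ∥ 76 80 0e.
Inner hash: even-index sum = 431 mod 256 = 175; odd-index sum = 355 mod 256 = 99 → af 63.
Outer input = (K'⊕opad) ∥ inner = d5 1d 5c 5c 5c 5c ∥ af 63.
Outer hash (tag): even-index sum = 572 mod 256 = 60; odd-index sum = 312 mod 256 = 56 → 3c 38.

3c38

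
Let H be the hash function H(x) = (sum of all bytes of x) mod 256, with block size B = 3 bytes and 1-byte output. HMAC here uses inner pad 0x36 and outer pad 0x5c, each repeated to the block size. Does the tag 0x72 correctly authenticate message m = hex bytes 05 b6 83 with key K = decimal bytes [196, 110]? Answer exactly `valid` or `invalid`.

Key decimal bytes [196, 110] = c4 6e is 2 bytes ≤ B = 3; zero-pad to 3 bytes: K' = c4 6e 00.
K' ⊕ ipad = f2 58 36; K' ⊕ opad = 98 32 5c.
Inner hash: sum = 242+88+54+5+182+131 = 702; mod 256 = 190 → be.
Outer hash (recomputed tag): sum = 152+50+92+190 = 484; mod 256 = 228 → e4.
Recomputed tag = e4; claimed = 72 → mismatch.

invalid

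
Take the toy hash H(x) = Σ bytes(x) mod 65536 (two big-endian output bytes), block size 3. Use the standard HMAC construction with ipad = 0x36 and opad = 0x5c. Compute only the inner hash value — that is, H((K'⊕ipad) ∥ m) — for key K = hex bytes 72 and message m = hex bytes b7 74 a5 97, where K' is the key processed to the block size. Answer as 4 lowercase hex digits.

0317

Key hex bytes 72 is 1 byte ≤ B = 3; zero-pad to 3 bytes: K' = 72 00 00.
K' ⊕ ipad = 44 36 36.
Inner input = 44 36 36 ∥ b7 74 a5 97.
Inner hash: sum = 68+54+54+183+116+165+151 = 791 → 03 17.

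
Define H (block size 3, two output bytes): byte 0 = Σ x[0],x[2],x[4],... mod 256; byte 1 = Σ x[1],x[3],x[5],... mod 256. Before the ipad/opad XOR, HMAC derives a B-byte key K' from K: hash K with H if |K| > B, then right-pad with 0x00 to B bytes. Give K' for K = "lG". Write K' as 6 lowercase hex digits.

6c4700

Key "lG" = 6c 47 is 2 bytes ≤ B = 3; zero-pad to 3 bytes: K' = 6c 47 00.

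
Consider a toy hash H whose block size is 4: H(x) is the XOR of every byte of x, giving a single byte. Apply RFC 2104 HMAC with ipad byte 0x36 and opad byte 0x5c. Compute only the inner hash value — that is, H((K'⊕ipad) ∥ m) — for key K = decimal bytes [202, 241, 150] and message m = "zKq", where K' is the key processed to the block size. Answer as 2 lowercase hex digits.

Key decimal bytes [202, 241, 150] = ca f1 96 is 3 bytes ≤ B = 4; zero-pad to 4 bytes: K' = ca f1 96 00.
K' ⊕ ipad = fc c7 a0 36.
Inner input = fc c7 a0 36 ∥ 7a 4b 71.
Inner hash: XOR fc⊕c7⊕a0⊕36⊕7a⊕4b⊕71 = ed.

ed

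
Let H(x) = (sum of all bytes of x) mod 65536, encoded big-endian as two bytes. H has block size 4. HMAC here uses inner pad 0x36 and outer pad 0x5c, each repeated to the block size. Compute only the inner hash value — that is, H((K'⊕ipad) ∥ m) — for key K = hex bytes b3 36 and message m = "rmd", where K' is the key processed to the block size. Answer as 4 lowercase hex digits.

0234

Key hex bytes b3 36 is 2 bytes ≤ B = 4; zero-pad to 4 bytes: K' = b3 36 00 00.
K' ⊕ ipad = 85 00 36 36.
Inner input = 85 00 36 36 ∥ 72 6d 64.
Inner hash: sum = 133+0+54+54+114+109+100 = 564 → 02 34.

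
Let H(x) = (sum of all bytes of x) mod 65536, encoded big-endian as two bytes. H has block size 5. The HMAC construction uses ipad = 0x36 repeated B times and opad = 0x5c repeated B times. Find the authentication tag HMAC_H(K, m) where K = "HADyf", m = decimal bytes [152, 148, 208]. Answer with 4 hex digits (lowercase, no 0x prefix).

Key "HADyf" = 48 41 44 79 66 is exactly B = 5 bytes: K' = 48 41 44 79 66.
K' ⊕ ipad = 7e 77 72 4f 50.  K' ⊕ opad = 14 1d 18 25 3a.
Inner input = (K'⊕ipad) ∥ m = 7e 77 72 4f 50 ∥ 98 94 d0.
Inner hash: sum = 126+119+114+79+80+152+148+208 = 1026 → 04 02.
Outer input = (K'⊕opad) ∥ inner = 14 1d 18 25 3a ∥ 04 02.
Outer hash (tag): sum = 20+29+24+37+58+4+2 = 174 → 00 ae.

00ae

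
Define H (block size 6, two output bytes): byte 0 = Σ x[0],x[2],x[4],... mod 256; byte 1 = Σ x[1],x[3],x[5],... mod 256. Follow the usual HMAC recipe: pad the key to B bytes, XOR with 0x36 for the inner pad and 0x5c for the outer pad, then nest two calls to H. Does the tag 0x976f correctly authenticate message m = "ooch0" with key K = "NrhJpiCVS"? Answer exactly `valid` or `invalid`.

Key "NrhJpiCVS" = 4e 72 68 4a 70 69 43 56 53 is 9 bytes > B = 6, so hash it first: H(key) = bc 7b, then zero-pad to 6 bytes: K' = bc 7b 00 00 00 00.
K' ⊕ ipad = 8a 4d 36 36 36 36; K' ⊕ opad = e0 27 5c 5c 5c 5c.
Inner hash: even-index sum = 504 mod 256 = 248; odd-index sum = 400 mod 256 = 144 → f8 90.
Outer hash (recomputed tag): even-index sum = 656 mod 256 = 144; odd-index sum = 367 mod 256 = 111 → 90 6f.
Recomputed tag = 906f; claimed = 976f → mismatch.

invalid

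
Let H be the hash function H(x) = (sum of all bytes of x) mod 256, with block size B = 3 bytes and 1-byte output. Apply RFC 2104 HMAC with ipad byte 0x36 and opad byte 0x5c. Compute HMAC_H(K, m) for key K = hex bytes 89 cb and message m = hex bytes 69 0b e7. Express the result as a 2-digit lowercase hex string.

Key hex bytes 89 cb is 2 bytes ≤ B = 3; zero-pad to 3 bytes: K' = 89 cb 00.
K' ⊕ ipad = bf fd 36.  K' ⊕ opad = d5 97 5c.
Inner input = (K'⊕ipad) ∥ m = bf fd 36 ∥ 69 0b e7.
Inner hash: sum = 191+253+54+105+11+231 = 845; mod 256 = 77 → 4d.
Outer input = (K'⊕opad) ∥ inner = d5 97 5c ∥ 4d.
Outer hash (tag): sum = 213+151+92+77 = 533; mod 256 = 21 → 15.

15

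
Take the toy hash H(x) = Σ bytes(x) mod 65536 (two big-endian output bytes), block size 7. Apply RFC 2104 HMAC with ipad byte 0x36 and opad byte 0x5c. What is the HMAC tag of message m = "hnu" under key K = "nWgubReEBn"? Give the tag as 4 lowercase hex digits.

0348

Key "nWgubReEBn" = 6e 57 67 75 62 52 65 45 42 6e is 10 bytes > B = 7, so hash it first: H(key) = 03 af, then zero-pad to 7 bytes: K' = 03 af 00 00 00 00 00.
K' ⊕ ipad = 35 99 36 36 36 36 36.  K' ⊕ opad = 5f f3 5c 5c 5c 5c 5c.
Inner input = (K'⊕ipad) ∥ m = 35 99 36 36 36 36 36 ∥ 68 6e 75.
Inner hash: sum = 53+153+54+54+54+54+54+104+110+117 = 807 → 03 27.
Outer input = (K'⊕opad) ∥ inner = 5f f3 5c 5c 5c 5c 5c ∥ 03 27.
Outer hash (tag): sum = 95+243+92+92+92+92+92+3+39 = 840 → 03 48.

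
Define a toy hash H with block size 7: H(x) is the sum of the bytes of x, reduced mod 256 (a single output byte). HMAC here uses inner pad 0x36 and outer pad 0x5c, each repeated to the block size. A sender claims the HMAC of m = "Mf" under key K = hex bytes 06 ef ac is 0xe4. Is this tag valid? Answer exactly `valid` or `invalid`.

invalid

Key hex bytes 06 ef ac is 3 bytes ≤ B = 7; zero-pad to 7 bytes: K' = 06 ef ac 00 00 00 00.
K' ⊕ ipad = 30 d9 9a 36 36 36 36; K' ⊕ opad = 5a b3 f0 5c 5c 5c 5c.
Inner hash: sum = 48+217+154+54+54+54+54+77+102 = 814; mod 256 = 46 → 2e.
Outer hash (recomputed tag): sum = 90+179+240+92+92+92+92+46 = 923; mod 256 = 155 → 9b.
Recomputed tag = 9b; claimed = e4 → mismatch.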